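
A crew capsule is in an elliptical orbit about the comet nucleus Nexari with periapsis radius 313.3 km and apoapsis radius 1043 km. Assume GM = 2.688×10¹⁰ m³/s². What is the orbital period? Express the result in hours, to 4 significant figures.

T ≈ 5.945 hours

Semi-major axis a = (r_p + r_a)/2 = (313.30 + 1043.0)/2 = 678.15 km = 6.782×10⁵ m.
By Kepler's third law T = 2π√(a³/μ) = 2π × 3.406×10³ = 2.140×10⁴ s.
= 5.945 hours.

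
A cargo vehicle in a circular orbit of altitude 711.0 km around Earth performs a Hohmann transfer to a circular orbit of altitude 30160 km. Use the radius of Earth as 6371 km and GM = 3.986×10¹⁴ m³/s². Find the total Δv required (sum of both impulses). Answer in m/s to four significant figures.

Δv_total ≈ 3629 m/s

r₁ = 6371 + 711.0 = 7082.0 km = 7.0820×10⁶ m.
r₂ = 6371 + 30160 = 36531 km = 3.6531×10⁷ m.
Transfer ellipse a_t = (r₁ + r₂)/2 = 2.181×10⁷ m.
At r₁: circular v_c1 = √(μ/r₁) = 7502 m/s; transfer-perigee v_p = √[μ(2/r₁ − 1/a_t)] = 9710 m/s.
Δv₁ = v_p − v_c1 = 2208 m/s.
At r₂: circular v_c2 = √(μ/r₂) = 3303 m/s; transfer-apogee v_a = √[μ(2/r₂ − 1/a_t)] = 1882 m/s.
Δv₂ = v_c2 − v_a = 1421 m/s.
Total Δv = Δv₁ + Δv₂ = 3629 m/s.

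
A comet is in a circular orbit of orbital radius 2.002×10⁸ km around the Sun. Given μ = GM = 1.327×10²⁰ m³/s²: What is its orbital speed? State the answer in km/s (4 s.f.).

v ≈ 25.75 km/s

r = 2.002×10⁸ km = 2.002×10¹¹ m.
For a circular orbit v = √(μ/r) = √(1.327×10²⁰ / 2.002×10¹¹) = √(6.628×10⁸) = 25750 m/s.
That is 25.75 km/s.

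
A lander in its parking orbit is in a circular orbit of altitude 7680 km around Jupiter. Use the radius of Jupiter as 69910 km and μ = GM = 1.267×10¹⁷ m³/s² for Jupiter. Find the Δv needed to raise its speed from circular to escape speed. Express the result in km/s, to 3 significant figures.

r = 69910 + 7680 = 77590 km = 7.7590×10⁷ m.
Circular speed v_c = √(μ/r) = 40410 m/s.
Escape speed v_esc = √(2μ/r) = √2 × v_c = 57150 m/s.
Δv = v_esc − v_c = 16740 m/s = 16.74 km/s.

Δv ≈ 16.7 km/s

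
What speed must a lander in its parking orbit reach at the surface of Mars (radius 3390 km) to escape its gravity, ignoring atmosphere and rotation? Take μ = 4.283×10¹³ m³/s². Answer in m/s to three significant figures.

v_esc ≈ 5030 m/s

r = R = 3.390×10⁶ m.
Escape speed v_esc = √(2μ/r) = √(2 × 4.283×10¹³ / 3.390×10⁶) = √(2.527×10⁷) = 5027 m/s.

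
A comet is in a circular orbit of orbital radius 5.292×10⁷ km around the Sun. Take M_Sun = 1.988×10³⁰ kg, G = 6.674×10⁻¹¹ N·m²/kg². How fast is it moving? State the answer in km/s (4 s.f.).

μ = GM = 6.674×10⁻¹¹ × 1.988×10³⁰ = 1.327×10²⁰ m³/s².
r = 5.292×10⁷ km = 5.292×10¹⁰ m.
For a circular orbit v = √(μ/r) = √(1.327×10²⁰ / 5.292×10¹⁰) = √(2.507×10⁹) = 50070 m/s.
That is 50.07 km/s.

v ≈ 50.07 km/s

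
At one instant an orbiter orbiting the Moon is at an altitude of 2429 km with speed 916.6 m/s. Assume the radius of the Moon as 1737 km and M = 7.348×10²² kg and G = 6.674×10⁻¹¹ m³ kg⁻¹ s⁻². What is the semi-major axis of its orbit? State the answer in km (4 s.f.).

μ = GM = 6.674×10⁻¹¹ × 7.348×10²² = 4.904×10¹² m³/s².
r = 1737 + 2429 = 4166.0 km = 4.166×10⁶ m.
Specific orbital energy ε = v²/2 − μ/r = (916.6)²/2 − 4.904×10¹²/4.166×10⁶ = -7.571×10⁵ J/kg.
Since ε = −μ/(2a), a = −μ/(2ε) = 3.239×10⁶ m = 3238.8 km.

a ≈ 3239 km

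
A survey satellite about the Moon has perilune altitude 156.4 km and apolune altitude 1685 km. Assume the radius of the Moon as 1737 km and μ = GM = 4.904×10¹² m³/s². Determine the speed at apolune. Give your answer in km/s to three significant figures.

v ≈ 1.01 km/s

r_p = 1737 + 156.4 = 1893.4 km = 1.8934×10⁶ m.
r_a = 1737 + 1685 = 3422.0 km = 3.4220×10⁶ m.
Semi-major axis a = (r_p + r_a)/2 = 2657.7 km = 2.658×10⁶ m.
Vis-viva: v² = μ(2/r − 1/a) = 4.904×10¹² × (5.845×10⁻⁷ − 3.763×10⁻⁷) = 1.021×10⁶ m²/s².
v = 1010 m/s = 1.010 km/s.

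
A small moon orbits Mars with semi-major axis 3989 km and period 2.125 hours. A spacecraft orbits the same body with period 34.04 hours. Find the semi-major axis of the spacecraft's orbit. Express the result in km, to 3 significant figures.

Kepler's third law: a³ ∝ T², so a₂ = a₁ (T₂/T₁)^(2/3).
T₂/T₁ = 16.02, (T₂/T₁)^(2/3) = 6.355.
a₂ = 3989 × 6.355 = 25350 km.

a₂ ≈ 25300 km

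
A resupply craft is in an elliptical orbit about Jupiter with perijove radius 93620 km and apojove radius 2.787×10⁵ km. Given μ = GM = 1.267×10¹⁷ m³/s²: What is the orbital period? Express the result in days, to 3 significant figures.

Semi-major axis a = (r_p + r_a)/2 = (93620 + 2.7870×10⁵)/2 = 1.8616×10⁵ km = 1.862×10⁸ m.
By Kepler's third law T = 2π√(a³/μ) = 2π × 7.136×10³ = 4.484×10⁴ s.
= 0.5189 days.

T ≈ 0.519 days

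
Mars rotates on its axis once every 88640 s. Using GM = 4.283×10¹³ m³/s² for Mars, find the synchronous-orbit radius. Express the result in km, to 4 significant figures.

r_sync ≈ 20430 km

A synchronous orbit has period T, so by Kepler's third law a = (μT²/4π²)^(1/3).
μT²/4π² = 4.283×10¹³ × (8.864×10⁴)² / 39.48 = 8.524×10²¹ m³.
a = 2.043×10⁷ m = 20428 km.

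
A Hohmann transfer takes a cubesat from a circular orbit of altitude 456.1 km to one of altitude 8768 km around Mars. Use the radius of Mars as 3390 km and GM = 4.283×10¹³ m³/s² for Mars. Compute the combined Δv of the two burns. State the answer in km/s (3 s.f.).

r₁ = 3390 + 456.1 = 3846.1 km = 3.8461×10⁶ m.
r₂ = 3390 + 8768 = 12158 km = 1.2158×10⁷ m.
Transfer ellipse a_t = (r₁ + r₂)/2 = 8.002×10⁶ m.
At r₁: circular v_c1 = √(μ/r₁) = 3337 m/s; transfer-periapsis v_p = √[μ(2/r₁ − 1/a_t)] = 4113 m/s.
Δv₁ = v_p − v_c1 = 776.3 m/s.
At r₂: circular v_c2 = √(μ/r₂) = 1877 m/s; transfer-apoapsis v_a = √[μ(2/r₂ − 1/a_t)] = 1301 m/s.
Δv₂ = v_c2 − v_a = 575.7 m/s.
Total Δv = Δv₁ + Δv₂ = 1352 m/s = 1.352 km/s.

Δv_total ≈ 1.35 km/s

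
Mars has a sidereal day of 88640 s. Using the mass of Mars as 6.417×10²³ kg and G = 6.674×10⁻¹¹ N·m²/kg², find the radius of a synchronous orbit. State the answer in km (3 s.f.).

r_sync ≈ 20400 km

μ = GM = 6.674×10⁻¹¹ × 6.417×10²³ = 4.283×10¹³ m³/s².
A synchronous orbit has period T, so by Kepler's third law a = (μT²/4π²)^(1/3).
μT²/4π² = 4.283×10¹³ × (8.864×10⁴)² / 39.48 = 8.524×10²¹ m³.
a = 2.043×10⁷ m = 20427 km.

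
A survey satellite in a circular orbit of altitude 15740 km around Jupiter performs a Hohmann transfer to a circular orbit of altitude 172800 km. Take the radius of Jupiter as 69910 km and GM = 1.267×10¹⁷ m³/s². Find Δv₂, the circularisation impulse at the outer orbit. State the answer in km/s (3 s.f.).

r₁ = 69910 + 15740 = 85650 km = 8.5650×10⁷ m.
r₂ = 69910 + 172800 = 242710 km = 2.4271×10⁸ m.
Transfer ellipse a_t = (r₁ + r₂)/2 = 1.642×10⁸ m.
At r₁: circular v_c1 = √(μ/r₁) = 38460 m/s; transfer-perijove v_p = √[μ(2/r₁ − 1/a_t)] = 46760 m/s.
At r₂: circular v_c2 = √(μ/r₂) = 22850 m/s; transfer-apojove v_a = √[μ(2/r₂ − 1/a_t)] = 16500 m/s.
Δv₂ = v_c2 − v_a = 6345 m/s.
= 6.345 km/s.

Δv ≈ 6.35 km/s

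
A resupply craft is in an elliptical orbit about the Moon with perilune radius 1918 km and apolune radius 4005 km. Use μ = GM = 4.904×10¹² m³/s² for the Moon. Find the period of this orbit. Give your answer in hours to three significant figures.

Semi-major axis a = (r_p + r_a)/2 = (1918.0 + 4005.0)/2 = 2961.5 km = 2.962×10⁶ m.
By Kepler's third law T = 2π√(a³/μ) = 2π × 2.301×10³ = 1.446×10⁴ s.
= 4.017 hours.

T ≈ 4.02 hours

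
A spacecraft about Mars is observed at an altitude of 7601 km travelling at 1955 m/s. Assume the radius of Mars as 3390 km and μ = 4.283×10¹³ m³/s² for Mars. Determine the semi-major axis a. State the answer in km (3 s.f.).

r = 3390 + 7601 = 10991 km = 1.099×10⁷ m.
Specific orbital energy ε = v²/2 − μ/r = (1955)²/2 − 4.283×10¹³/1.099×10⁷ = -1.986×10⁶ J/kg.
Since ε = −μ/(2a), a = −μ/(2ε) = 1.078×10⁷ m = 10784 km.

a ≈ 10800 km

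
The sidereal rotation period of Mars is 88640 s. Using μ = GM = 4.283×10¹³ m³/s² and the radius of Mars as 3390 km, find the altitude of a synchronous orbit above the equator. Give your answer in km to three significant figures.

A synchronous orbit has period T, so by Kepler's third law a = (μT²/4π²)^(1/3).
μT²/4π² = 4.283×10¹³ × (8.864×10⁴)² / 39.48 = 8.524×10²¹ m³.
a = 2.043×10⁷ m = 20428 km.
Altitude h = a − R = 20428 − 3390 = 17038 km.

h_sync ≈ 17000 km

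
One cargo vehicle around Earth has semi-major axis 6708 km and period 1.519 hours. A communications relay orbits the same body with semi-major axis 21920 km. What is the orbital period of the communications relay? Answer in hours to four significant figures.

T₂ ≈ 8.973 hours

Kepler's third law: T² ∝ a³, so T₂ = T₁ (a₂/a₁)^(3/2).
a₂/a₁ = 3.268, (a₂/a₁)^(3/2) = 5.907.
T₂ = 1.519 × 5.907 = 8.973 hours.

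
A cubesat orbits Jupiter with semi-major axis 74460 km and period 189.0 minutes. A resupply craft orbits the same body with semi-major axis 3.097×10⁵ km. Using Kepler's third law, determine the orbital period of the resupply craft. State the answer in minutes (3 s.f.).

Kepler's third law: T² ∝ a³, so T₂ = T₁ (a₂/a₁)^(3/2).
a₂/a₁ = 4.159, (a₂/a₁)^(3/2) = 8.483.
T₂ = 189.0 × 8.483 = 1603 minutes.

T₂ ≈ 1600 minutes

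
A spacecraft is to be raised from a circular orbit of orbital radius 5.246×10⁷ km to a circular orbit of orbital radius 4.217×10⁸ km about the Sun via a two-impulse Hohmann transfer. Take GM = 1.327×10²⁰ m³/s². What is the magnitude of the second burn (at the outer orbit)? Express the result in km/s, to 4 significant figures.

r₁ = 5.246×10⁷ km = 5.246×10¹⁰ m.
r₂ = 4.217×10⁸ km = 4.217×10¹¹ m.
Transfer ellipse a_t = (r₁ + r₂)/2 = 2.371×10¹¹ m.
At r₁: circular v_c1 = √(μ/r₁) = 50290 m/s; transfer-perihelion v_p = √[μ(2/r₁ − 1/a_t)] = 67080 m/s.
At r₂: circular v_c2 = √(μ/r₂) = 17740 m/s; transfer-aphelion v_a = √[μ(2/r₂ − 1/a_t)] = 8345 m/s.
Δv₂ = v_c2 − v_a = 9395 m/s.
= 9.395 km/s.

Δv ≈ 9.395 km/s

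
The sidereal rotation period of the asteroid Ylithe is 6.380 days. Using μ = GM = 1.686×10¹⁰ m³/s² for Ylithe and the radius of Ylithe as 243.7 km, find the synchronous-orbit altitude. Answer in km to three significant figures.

h_sync ≈ 4820 km

T = 6.380 days = 5.512×10⁵ s.
A synchronous orbit has period T, so by Kepler's third law a = (μT²/4π²)^(1/3).
μT²/4π² = 1.686×10¹⁰ × (5.512×10⁵)² / 39.48 = 1.298×10²⁰ m³.
a = 5.063×10⁶ m = 5062.8 km.
Altitude h = a − R = 5062.8 − 243.7 = 4819.1 km.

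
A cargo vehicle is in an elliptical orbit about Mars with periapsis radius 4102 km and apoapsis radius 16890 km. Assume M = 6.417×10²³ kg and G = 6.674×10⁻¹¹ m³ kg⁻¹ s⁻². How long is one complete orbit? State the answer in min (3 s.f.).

T ≈ 544 min

μ = GM = 6.674×10⁻¹¹ × 6.417×10²³ = 4.283×10¹³ m³/s².
Semi-major axis a = (r_p + r_a)/2 = (4102.0 + 16890)/2 = 10496 km = 1.050×10⁷ m.
By Kepler's third law T = 2π√(a³/μ) = 2π × 5.196×10³ = 3.265×10⁴ s.
= 544.1 min.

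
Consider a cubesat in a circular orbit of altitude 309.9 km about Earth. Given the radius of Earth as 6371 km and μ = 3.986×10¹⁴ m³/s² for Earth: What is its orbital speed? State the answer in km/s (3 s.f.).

r = 6371 + 309.9 = 6680.9 km = 6.6809×10⁶ m.
For a circular orbit v = √(μ/r) = √(3.986×10¹⁴ / 6.681×10⁶) = √(5.966×10⁷) = 7724 m/s.
That is 7.724 km/s.

v ≈ 7.72 km/s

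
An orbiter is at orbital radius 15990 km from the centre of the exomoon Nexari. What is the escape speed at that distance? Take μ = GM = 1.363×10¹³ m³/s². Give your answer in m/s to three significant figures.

v_esc ≈ 1310 m/s

r = 15990 km = 1.599×10⁷ m.
Escape speed v_esc = √(2μ/r) = √(2 × 1.363×10¹³ / 1.599×10⁷) = √(1.705×10⁶) = 1306 m/s.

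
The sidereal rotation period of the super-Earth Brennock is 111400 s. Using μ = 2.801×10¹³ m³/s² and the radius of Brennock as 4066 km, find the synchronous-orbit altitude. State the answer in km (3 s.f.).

h_sync ≈ 16600 km

A synchronous orbit has period T, so by Kepler's third law a = (μT²/4π²)^(1/3).
μT²/4π² = 2.801×10¹³ × (1.114×10⁵)² / 39.48 = 8.805×10²¹ m³.
a = 2.065×10⁷ m = 20649 km.
Altitude h = a − R = 20649 − 4066 = 16583 km.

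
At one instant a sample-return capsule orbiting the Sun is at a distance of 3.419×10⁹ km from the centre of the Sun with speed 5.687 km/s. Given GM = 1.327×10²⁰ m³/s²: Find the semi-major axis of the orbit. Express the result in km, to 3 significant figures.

r = 3.419×10¹² m.
Vis-viva rearranged: 1/a = 2/r − v²/μ = 5.850×10⁻¹³ − 2.437×10⁻¹³ = 3.412×10⁻¹³ m⁻¹.
a = 2.930×10¹² m = 2.9305×10⁹ km.

a ≈ 2.93×10⁹ km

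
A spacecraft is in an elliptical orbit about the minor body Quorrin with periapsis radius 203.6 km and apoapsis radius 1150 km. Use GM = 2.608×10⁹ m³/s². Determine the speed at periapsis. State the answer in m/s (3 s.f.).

v ≈ 148 m/s

Semi-major axis a = (r_p + r_a)/2 = 676.80 km = 6.768×10⁵ m.
Vis-viva: v² = μ(2/r − 1/a) = 2.608×10⁹ × (9.823×10⁻⁶ − 1.478×10⁻⁶) = 2.177×10⁴ m²/s².
v = 147.5 m/s.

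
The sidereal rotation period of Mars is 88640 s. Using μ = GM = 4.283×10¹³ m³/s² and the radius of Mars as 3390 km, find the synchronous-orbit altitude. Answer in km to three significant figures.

h_sync ≈ 17000 km

A synchronous orbit has period T, so by Kepler's third law a = (μT²/4π²)^(1/3).
μT²/4π² = 4.283×10¹³ × (8.864×10⁴)² / 39.48 = 8.524×10²¹ m³.
a = 2.043×10⁷ m = 20428 km.
Altitude h = a − R = 20428 − 3390 = 17038 km.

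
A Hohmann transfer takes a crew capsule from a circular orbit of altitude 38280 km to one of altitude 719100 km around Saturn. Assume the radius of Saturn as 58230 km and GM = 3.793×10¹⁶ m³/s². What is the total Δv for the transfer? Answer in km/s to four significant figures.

Δv_total ≈ 10.32 km/s

r₁ = 58230 + 38280 = 96510 km = 9.6510×10⁷ m.
r₂ = 58230 + 719100 = 777330 km = 7.7733×10⁸ m.
Transfer ellipse a_t = (r₁ + r₂)/2 = 4.369×10⁸ m.
At r₁: circular v_c1 = √(μ/r₁) = 19820 m/s; transfer-perikrone v_p = √[μ(2/r₁ − 1/a_t)] = 26440 m/s.
Δv₁ = v_p − v_c1 = 6618 m/s.
At r₂: circular v_c2 = √(μ/r₂) = 6985 m/s; transfer-apokrone v_a = √[μ(2/r₂ − 1/a_t)] = 3283 m/s.
Δv₂ = v_c2 − v_a = 3702 m/s.
Total Δv = Δv₁ + Δv₂ = 10320 m/s = 10.32 km/s.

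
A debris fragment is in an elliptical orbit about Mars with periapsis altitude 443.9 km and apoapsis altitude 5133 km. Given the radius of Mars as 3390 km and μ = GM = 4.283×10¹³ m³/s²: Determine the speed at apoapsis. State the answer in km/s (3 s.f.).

v ≈ 1.77 km/s

r_p = 3390 + 443.9 = 3833.9 km = 3.8339×10⁶ m.
r_a = 3390 + 5133 = 8523.0 km = 8.5230×10⁶ m.
Semi-major axis a = (r_p + r_a)/2 = 6178.4 km = 6.178×10⁶ m.
Vis-viva: v² = μ(2/r − 1/a) = 4.283×10¹³ × (2.347×10⁻⁷ − 1.619×10⁻⁷) = 3.118×10⁶ m²/s².
v = 1766 m/s = 1.766 km/s.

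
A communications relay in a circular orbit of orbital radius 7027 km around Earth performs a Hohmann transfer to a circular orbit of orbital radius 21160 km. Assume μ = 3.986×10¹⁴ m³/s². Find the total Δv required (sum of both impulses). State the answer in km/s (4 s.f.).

Δv_total ≈ 2.973 km/s

r₁ = 7027 km = 7.027×10⁶ m.
r₂ = 21160 km = 2.116×10⁷ m.
Transfer ellipse a_t = (r₁ + r₂)/2 = 1.409×10⁷ m.
At r₁: circular v_c1 = √(μ/r₁) = 7532 m/s; transfer-perigee v_p = √[μ(2/r₁ − 1/a_t)] = 9229 m/s.
Δv₁ = v_p − v_c1 = 1697 m/s.
At r₂: circular v_c2 = √(μ/r₂) = 4340 m/s; transfer-apogee v_a = √[μ(2/r₂ − 1/a_t)] = 3065 m/s.
Δv₂ = v_c2 − v_a = 1276 m/s.
Total Δv = Δv₁ + Δv₂ = 2973 m/s = 2.973 km/s.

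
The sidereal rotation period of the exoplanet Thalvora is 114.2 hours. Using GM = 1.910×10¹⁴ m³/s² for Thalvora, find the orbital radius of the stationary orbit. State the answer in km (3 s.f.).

T = 114.2 hours = 4.111×10⁵ s.
A synchronous orbit has period T, so by Kepler's third law a = (μT²/4π²)^(1/3).
μT²/4π² = 1.910×10¹⁴ × (4.111×10⁵)² / 39.48 = 8.177×10²³ m³.
a = 9.351×10⁷ m = 93513 km.

r_sync ≈ 93500 km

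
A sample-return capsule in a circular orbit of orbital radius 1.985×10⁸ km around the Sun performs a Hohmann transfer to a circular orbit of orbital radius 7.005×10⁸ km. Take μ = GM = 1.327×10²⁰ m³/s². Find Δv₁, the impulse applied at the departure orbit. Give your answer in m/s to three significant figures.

Δv ≈ 6420 m/s

r₁ = 1.985×10⁸ km = 1.985×10¹¹ m.
r₂ = 7.005×10⁸ km = 7.005×10¹¹ m.
Transfer ellipse a_t = (r₁ + r₂)/2 = 4.495×10¹¹ m.
At r₁: circular v_c1 = √(μ/r₁) = 25860 m/s; transfer-perihelion v_p = √[μ(2/r₁ − 1/a_t)] = 32280 m/s.
Δv₁ = v_p − v_c1 = 6421 m/s.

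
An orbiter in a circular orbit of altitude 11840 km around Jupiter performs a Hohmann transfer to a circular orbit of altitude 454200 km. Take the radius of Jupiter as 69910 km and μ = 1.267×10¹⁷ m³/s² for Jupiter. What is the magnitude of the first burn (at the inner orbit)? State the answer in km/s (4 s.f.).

Δv ≈ 12.41 km/s

r₁ = 69910 + 11840 = 81750 km = 8.1750×10⁷ m.
r₂ = 69910 + 454200 = 524110 km = 5.2411×10⁸ m.
Transfer ellipse a_t = (r₁ + r₂)/2 = 3.029×10⁸ m.
At r₁: circular v_c1 = √(μ/r₁) = 39370 m/s; transfer-perijove v_p = √[μ(2/r₁ − 1/a_t)] = 51780 m/s.
Δv₁ = v_p − v_c1 = 12410 m/s.
= 12.41 km/s.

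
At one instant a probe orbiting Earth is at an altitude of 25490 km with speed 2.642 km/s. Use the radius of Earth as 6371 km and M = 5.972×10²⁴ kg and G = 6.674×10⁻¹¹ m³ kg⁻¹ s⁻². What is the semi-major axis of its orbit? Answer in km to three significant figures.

μ = GM = 6.674×10⁻¹¹ × 5.972×10²⁴ = 3.986×10¹⁴ m³/s².
r = 6371 + 25490 = 31861 km = 3.186×10⁷ m.
Vis-viva rearranged: 1/a = 2/r − v²/μ = 6.277×10⁻⁸ − 1.751×10⁻⁸ = 4.526×10⁻⁸ m⁻¹.
a = 2.209×10⁷ m = 22095 km.

a ≈ 22100 km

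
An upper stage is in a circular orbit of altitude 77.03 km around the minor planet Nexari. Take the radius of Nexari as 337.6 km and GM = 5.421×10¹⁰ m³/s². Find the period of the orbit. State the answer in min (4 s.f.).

r = 337.6 + 77.03 = 414.63 km = 4.1463×10⁵ m.
Kepler's third law: T = 2π√(r³/μ) = 2π√((4.146×10⁵)³ / 5.421×10¹⁰).
r³/μ = 1.315×10⁶ s², so T = 2π × 1.147×10³ = 7.205×10³ s.
Converting: 7.205×10³ s ÷ 60.00 = 120.1 min.

T ≈ 120.1 min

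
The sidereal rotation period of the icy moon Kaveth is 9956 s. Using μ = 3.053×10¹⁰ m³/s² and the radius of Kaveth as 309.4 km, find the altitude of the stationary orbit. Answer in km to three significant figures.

A synchronous orbit has period T, so by Kepler's third law a = (μT²/4π²)^(1/3).
μT²/4π² = 3.053×10¹⁰ × (9.956×10³)² / 39.48 = 7.665×10¹⁶ m³.
a = 4.248×10⁵ m = 424.79 km.
Altitude h = a − R = 424.79 − 309.4 = 115.39 km.

h_sync ≈ 115 km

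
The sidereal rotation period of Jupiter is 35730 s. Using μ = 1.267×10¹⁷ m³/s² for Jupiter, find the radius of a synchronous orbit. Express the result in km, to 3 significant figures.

A synchronous orbit has period T, so by Kepler's third law a = (μT²/4π²)^(1/3).
μT²/4π² = 1.267×10¹⁷ × (3.573×10⁴)² / 39.48 = 4.097×10²⁴ m³.
a = 1.600×10⁸ m = 1.6002×10⁵ km.

r_sync ≈ 1.60×10⁵ km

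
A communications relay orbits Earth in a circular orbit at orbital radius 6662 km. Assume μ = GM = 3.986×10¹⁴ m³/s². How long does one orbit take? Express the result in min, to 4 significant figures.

r = 6662 km = 6.662×10⁶ m.
Kepler's third law: T = 2π√(r³/μ) = 2π√((6.662×10⁶)³ / 3.986×10¹⁴).
r³/μ = 7.418×10⁵ s², so T = 2π × 8.613×10² = 5.412×10³ s.
Converting: 5.412×10³ s ÷ 60.00 = 90.19 min.

T ≈ 90.19 min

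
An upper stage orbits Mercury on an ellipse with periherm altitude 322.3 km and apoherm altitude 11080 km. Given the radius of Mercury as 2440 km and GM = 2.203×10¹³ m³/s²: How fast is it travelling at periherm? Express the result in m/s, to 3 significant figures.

v ≈ 3640 m/s

r_p = 2440 + 322.3 = 2762.3 km = 2.7623×10⁶ m.
r_a = 2440 + 11080 = 13520 km = 1.3520×10⁷ m.
Semi-major axis a = (r_p + r_a)/2 = 8141.1 km = 8.141×10⁶ m.
Vis-viva: v² = μ(2/r − 1/a) = 2.203×10¹³ × (7.240×10⁻⁷ − 1.228×10⁻⁷) = 1.324×10⁷ m²/s².
v = 3639 m/s.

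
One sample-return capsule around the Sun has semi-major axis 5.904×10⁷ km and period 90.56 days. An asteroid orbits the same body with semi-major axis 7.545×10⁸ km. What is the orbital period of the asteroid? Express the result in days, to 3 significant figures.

T₂ ≈ 4140 days

Kepler's third law: T² ∝ a³, so T₂ = T₁ (a₂/a₁)^(3/2).
a₂/a₁ = 12.78, (a₂/a₁)^(3/2) = 45.68.
T₂ = 90.56 × 45.68 = 4137 days.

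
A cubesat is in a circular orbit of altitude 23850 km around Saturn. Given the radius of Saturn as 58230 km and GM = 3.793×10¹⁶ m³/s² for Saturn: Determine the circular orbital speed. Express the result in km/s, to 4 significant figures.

v ≈ 21.50 km/s

r = 58230 + 23850 = 82080 km = 8.2080×10⁷ m.
For a circular orbit v = √(μ/r) = √(3.793×10¹⁶ / 8.208×10⁷) = √(4.621×10⁸) = 21500 m/s.
That is 21.50 km/s.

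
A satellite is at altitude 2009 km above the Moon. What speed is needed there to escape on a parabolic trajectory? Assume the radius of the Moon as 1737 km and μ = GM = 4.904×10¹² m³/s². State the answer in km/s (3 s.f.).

r = 1737 + 2009 = 3746.0 km = 3.7460×10⁶ m.
Escape speed v_esc = √(2μ/r) = √(2 × 4.904×10¹² / 3.746×10⁶) = √(2.618×10⁶) = 1618 m/s.
= 1.618 km/s.

v_esc ≈ 1.62 km/s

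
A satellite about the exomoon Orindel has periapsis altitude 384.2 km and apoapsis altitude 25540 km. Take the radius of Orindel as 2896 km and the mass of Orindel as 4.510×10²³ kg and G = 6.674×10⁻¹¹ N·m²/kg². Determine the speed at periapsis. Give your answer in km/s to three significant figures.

v ≈ 4.06 km/s

μ = GM = 6.674×10⁻¹¹ × 4.510×10²³ = 3.010×10¹³ m³/s².
r_p = 2896 + 384.2 = 3280.2 km = 3.2802×10⁶ m.
r_a = 2896 + 25540 = 28436 km = 2.8436×10⁷ m.
Semi-major axis a = (r_p + r_a)/2 = 15858 km = 1.586×10⁷ m.
Vis-viva: v² = μ(2/r − 1/a) = 3.010×10¹³ × (6.097×10⁻⁷ − 6.306×10⁻⁸) = 1.645×10⁷ m²/s².
v = 4056 m/s = 4.056 km/s.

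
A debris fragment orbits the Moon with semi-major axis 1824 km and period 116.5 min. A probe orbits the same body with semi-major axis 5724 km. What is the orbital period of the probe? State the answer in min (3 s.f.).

T₂ ≈ 648 min

Kepler's third law: T² ∝ a³, so T₂ = T₁ (a₂/a₁)^(3/2).
a₂/a₁ = 3.138, (a₂/a₁)^(3/2) = 5.559.
T₂ = 116.5 × 5.559 = 647.6 min.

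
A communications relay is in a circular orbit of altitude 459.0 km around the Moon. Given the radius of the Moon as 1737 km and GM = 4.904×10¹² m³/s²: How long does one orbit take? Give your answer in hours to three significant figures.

T ≈ 2.56 hours

r = 1737 + 459.0 = 2196.0 km = 2.1960×10⁶ m.
Kepler's third law: T = 2π√(r³/μ) = 2π√((2.196×10⁶)³ / 4.904×10¹²).
r³/μ = 2.159×10⁶ s², so T = 2π × 1.470×10³ = 9.233×10³ s.
Converting: 9.233×10³ s ÷ 3600 = 2.565 hours.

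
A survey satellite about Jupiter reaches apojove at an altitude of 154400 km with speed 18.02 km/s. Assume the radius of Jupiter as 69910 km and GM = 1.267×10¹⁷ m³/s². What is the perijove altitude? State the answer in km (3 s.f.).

r_a = 69910 + 154400 = 2.2431×10⁵ km = 2.243×10⁸ m.
Specific energy ε = v²/2 − μ/r = -4.025×10⁸ J/kg, so a = −μ/(2ε) = 1.574×10⁸ m.
The apsides satisfy r_p + r_a = 2a, so the perijove radius is 2a − r_a = 9.049×10⁷ m = 90486 km.
Perijove altitude = 90486 − 69910 = 20576 km.

perijove altitude ≈ 20600 km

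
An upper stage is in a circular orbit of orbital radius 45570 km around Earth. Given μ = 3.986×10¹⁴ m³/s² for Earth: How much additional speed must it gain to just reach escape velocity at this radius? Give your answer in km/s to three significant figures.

r = 45570 km = 4.557×10⁷ m.
Circular speed v_c = √(μ/r) = 2958 m/s.
Escape speed v_esc = √(2μ/r) = √2 × v_c = 4183 m/s.
Δv = v_esc − v_c = 1225 m/s = 1.225 km/s.

Δv ≈ 1.23 km/s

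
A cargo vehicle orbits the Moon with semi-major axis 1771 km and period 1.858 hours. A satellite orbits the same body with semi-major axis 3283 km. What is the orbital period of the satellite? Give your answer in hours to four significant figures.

T₂ ≈ 4.689 hours

Kepler's third law: T² ∝ a³, so T₂ = T₁ (a₂/a₁)^(3/2).
a₂/a₁ = 1.854, (a₂/a₁)^(3/2) = 2.524.
T₂ = 1.858 × 2.524 = 4.689 hours.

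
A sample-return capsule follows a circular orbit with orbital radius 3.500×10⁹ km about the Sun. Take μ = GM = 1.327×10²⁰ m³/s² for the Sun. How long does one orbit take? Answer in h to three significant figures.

T ≈ 992000 h

r = 3.500×10⁹ km = 3.500×10¹² m.
Kepler's third law: T = 2π√(r³/μ) = 2π√((3.500×10¹²)³ / 1.327×10²⁰).
r³/μ = 3.231×10¹⁷ s², so T = 2π × 5.684×10⁸ = 3.571×10⁹ s.
Converting: 3.571×10⁹ s ÷ 3600 = 9.921×10⁵ h.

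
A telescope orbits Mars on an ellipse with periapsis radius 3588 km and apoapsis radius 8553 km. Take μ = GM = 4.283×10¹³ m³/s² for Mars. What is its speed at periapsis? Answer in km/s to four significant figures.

Semi-major axis a = (r_p + r_a)/2 = 6070.5 km = 6.070×10⁶ m.
Vis-viva: v² = μ(2/r − 1/a) = 4.283×10¹³ × (5.574×10⁻⁷ − 1.647×10⁻⁷) = 1.682×10⁷ m²/s².
v = 4101 m/s = 4.101 km/s.

v ≈ 4.101 km/s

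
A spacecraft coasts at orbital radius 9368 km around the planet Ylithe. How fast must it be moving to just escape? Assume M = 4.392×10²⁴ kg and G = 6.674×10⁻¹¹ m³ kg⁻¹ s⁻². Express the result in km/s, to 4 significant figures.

v_esc ≈ 7.911 km/s

μ = GM = 6.674×10⁻¹¹ × 4.392×10²⁴ = 2.931×10¹⁴ m³/s².
r = 9368 km = 9.368×10⁶ m.
Escape speed v_esc = √(2μ/r) = √(2 × 2.931×10¹⁴ / 9.368×10⁶) = √(6.258×10⁷) = 7911 m/s.
= 7.911 km/s.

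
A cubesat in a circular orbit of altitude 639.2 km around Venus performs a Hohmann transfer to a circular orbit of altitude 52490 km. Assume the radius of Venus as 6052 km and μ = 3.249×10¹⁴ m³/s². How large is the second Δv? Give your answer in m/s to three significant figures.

r₁ = 6052 + 639.2 = 6691.2 km = 6.6912×10⁶ m.
r₂ = 6052 + 52490 = 58542 km = 5.8542×10⁷ m.
Transfer ellipse a_t = (r₁ + r₂)/2 = 3.262×10⁷ m.
At r₁: circular v_c1 = √(μ/r₁) = 6968 m/s; transfer-periapsis v_p = √[μ(2/r₁ − 1/a_t)] = 9335 m/s.
At r₂: circular v_c2 = √(μ/r₂) = 2356 m/s; transfer-apoapsis v_a = √[μ(2/r₂ − 1/a_t)] = 1067 m/s.
Δv₂ = v_c2 − v_a = 1289 m/s.

Δv ≈ 1290 m/s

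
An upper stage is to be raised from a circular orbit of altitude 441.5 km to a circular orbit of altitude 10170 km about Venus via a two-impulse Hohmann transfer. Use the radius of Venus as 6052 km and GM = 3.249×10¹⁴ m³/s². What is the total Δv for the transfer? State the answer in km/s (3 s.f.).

Δv_total ≈ 2.47 km/s

r₁ = 6052 + 441.5 = 6493.5 km = 6.4935×10⁶ m.
r₂ = 6052 + 10170 = 16222 km = 1.6222×10⁷ m.
Transfer ellipse a_t = (r₁ + r₂)/2 = 1.136×10⁷ m.
At r₁: circular v_c1 = √(μ/r₁) = 7074 m/s; transfer-periapsis v_p = √[μ(2/r₁ − 1/a_t)] = 8454 m/s.
Δv₁ = v_p − v_c1 = 1380 m/s.
At r₂: circular v_c2 = √(μ/r₂) = 4475 m/s; transfer-apoapsis v_a = √[μ(2/r₂ − 1/a_t)] = 3384 m/s.
Δv₂ = v_c2 − v_a = 1091 m/s.
Total Δv = Δv₁ + Δv₂ = 2471 m/s = 2.471 km/s.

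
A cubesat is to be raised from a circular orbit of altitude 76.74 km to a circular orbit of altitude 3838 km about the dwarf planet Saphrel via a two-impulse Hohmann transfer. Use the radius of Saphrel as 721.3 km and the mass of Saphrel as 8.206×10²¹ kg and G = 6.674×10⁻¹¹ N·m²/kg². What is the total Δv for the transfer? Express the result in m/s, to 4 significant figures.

Δv_total ≈ 409.8 m/s

μ = GM = 6.674×10⁻¹¹ × 8.206×10²¹ = 5.477×10¹¹ m³/s².
r₁ = 721.3 + 76.74 = 798.04 km = 7.9804×10⁵ m.
r₂ = 721.3 + 3838 = 4559.3 km = 4.5593×10⁶ m.
Transfer ellipse a_t = (r₁ + r₂)/2 = 2.679×10⁶ m.
At r₁: circular v_c1 = √(μ/r₁) = 828.4 m/s; transfer-periapsis v_p = √[μ(2/r₁ − 1/a_t)] = 1081 m/s.
Δv₁ = v_p − v_c1 = 252.4 m/s.
At r₂: circular v_c2 = √(μ/r₂) = 346.6 m/s; transfer-apoapsis v_a = √[μ(2/r₂ − 1/a_t)] = 189.2 m/s.
Δv₂ = v_c2 − v_a = 157.4 m/s.
Total Δv = Δv₁ + Δv₂ = 409.8 m/s.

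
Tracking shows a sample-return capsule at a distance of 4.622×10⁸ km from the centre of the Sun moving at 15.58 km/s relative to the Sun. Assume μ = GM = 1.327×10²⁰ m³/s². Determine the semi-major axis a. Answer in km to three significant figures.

a ≈ 4.00×10⁸ km

r = 4.622×10¹¹ m.
Vis-viva rearranged: 1/a = 2/r − v²/μ = 4.327×10⁻¹² − 1.829×10⁻¹² = 2.498×10⁻¹² m⁻¹.
a = 4.003×10¹¹ m = 4.0033×10⁸ km.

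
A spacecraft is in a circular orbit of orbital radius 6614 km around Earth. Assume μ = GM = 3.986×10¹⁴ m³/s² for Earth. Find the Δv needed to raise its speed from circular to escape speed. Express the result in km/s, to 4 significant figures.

r = 6614 km = 6.614×10⁶ m.
Circular speed v_c = √(μ/r) = 7763 m/s.
Escape speed v_esc = √(2μ/r) = √2 × v_c = 10980 m/s.
Δv = v_esc − v_c = 3216 m/s = 3.216 km/s.

Δv ≈ 3.216 km/s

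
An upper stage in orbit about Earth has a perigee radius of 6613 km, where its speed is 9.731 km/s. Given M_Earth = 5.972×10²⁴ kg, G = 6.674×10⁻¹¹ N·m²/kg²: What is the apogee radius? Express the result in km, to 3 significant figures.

apogee radius ≈ 24200 km

μ = GM = 6.674×10⁻¹¹ × 5.972×10²⁴ = 3.986×10¹⁴ m³/s².
r_p = 6.613×10⁶ m.
Specific energy ε = v²/2 − μ/r = -1.292×10⁷ J/kg, so a = −μ/(2ε) = 1.542×10⁷ m.
The apsides satisfy r_p + r_a = 2a, so the apogee radius is 2a − r_p = 2.422×10⁷ m = 24225 km.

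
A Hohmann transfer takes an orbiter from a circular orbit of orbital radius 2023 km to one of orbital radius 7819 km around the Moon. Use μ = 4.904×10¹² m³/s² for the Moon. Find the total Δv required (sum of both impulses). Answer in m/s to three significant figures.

Δv_total ≈ 690 m/s

r₁ = 2023 km = 2.023×10⁶ m.
r₂ = 7819 km = 7.819×10⁶ m.
Transfer ellipse a_t = (r₁ + r₂)/2 = 4.921×10⁶ m.
At r₁: circular v_c1 = √(μ/r₁) = 1557 m/s; transfer-perilune v_p = √[μ(2/r₁ − 1/a_t)] = 1963 m/s.
Δv₁ = v_p − v_c1 = 405.6 m/s.
At r₂: circular v_c2 = √(μ/r₂) = 792.0 m/s; transfer-apolune v_a = √[μ(2/r₂ − 1/a_t)] = 507.8 m/s.
Δv₂ = v_c2 − v_a = 284.2 m/s.
Total Δv = Δv₁ + Δv₂ = 689.8 m/s.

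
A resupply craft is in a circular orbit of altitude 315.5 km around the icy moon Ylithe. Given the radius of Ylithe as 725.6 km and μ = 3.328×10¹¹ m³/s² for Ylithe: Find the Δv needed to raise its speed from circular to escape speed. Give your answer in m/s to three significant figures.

Δv ≈ 234 m/s

r = 725.6 + 315.5 = 1041.1 km = 1.0411×10⁶ m.
Circular speed v_c = √(μ/r) = 565.4 m/s.
Escape speed v_esc = √(2μ/r) = √2 × v_c = 799.6 m/s.
Δv = v_esc − v_c = 234.2 m/s.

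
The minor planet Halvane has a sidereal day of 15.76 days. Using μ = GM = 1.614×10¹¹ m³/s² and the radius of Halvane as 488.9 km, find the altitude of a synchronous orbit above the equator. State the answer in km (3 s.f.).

h_sync ≈ 19200 km

T = 15.76 days = 1.362×10⁶ s.
A synchronous orbit has period T, so by Kepler's third law a = (μT²/4π²)^(1/3).
μT²/4π² = 1.614×10¹¹ × (1.362×10⁶)² / 39.48 = 7.580×10²¹ m³.
a = 1.964×10⁷ m = 19644 km.
Altitude h = a − R = 19644 − 488.9 = 19155 km.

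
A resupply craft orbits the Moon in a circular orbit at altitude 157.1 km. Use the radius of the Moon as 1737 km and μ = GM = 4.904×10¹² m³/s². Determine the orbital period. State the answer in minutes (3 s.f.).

T ≈ 123 minutes

r = 1737 + 157.1 = 1894.1 km = 1.8941×10⁶ m.
Kepler's third law: T = 2π√(r³/μ) = 2π√((1.894×10⁶)³ / 4.904×10¹²).
r³/μ = 1.386×10⁶ s², so T = 2π × 1.177×10³ = 7.396×10³ s.
Converting: 7.396×10³ s ÷ 60.00 = 123.3 minutes.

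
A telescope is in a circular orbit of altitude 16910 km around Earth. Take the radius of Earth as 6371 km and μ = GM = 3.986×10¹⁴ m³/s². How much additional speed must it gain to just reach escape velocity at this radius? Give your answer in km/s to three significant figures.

Δv ≈ 1.71 km/s

r = 6371 + 16910 = 23281 km = 2.3281×10⁷ m.
Circular speed v_c = √(μ/r) = 4138 m/s.
Escape speed v_esc = √(2μ/r) = √2 × v_c = 5852 m/s.
Δv = v_esc − v_c = 1714 m/s = 1.714 km/s.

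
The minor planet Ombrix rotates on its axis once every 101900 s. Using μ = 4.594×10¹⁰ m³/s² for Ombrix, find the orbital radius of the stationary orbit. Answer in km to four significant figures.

r_sync ≈ 2295 km

A synchronous orbit has period T, so by Kepler's third law a = (μT²/4π²)^(1/3).
μT²/4π² = 4.594×10¹⁰ × (1.019×10⁵)² / 39.48 = 1.208×10¹⁹ m³.
a = 2.295×10⁶ m = 2294.7 km.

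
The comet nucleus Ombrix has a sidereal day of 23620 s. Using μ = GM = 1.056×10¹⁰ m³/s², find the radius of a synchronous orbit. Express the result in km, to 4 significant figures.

r_sync ≈ 530.4 km

A synchronous orbit has period T, so by Kepler's third law a = (μT²/4π²)^(1/3).
μT²/4π² = 1.056×10¹⁰ × (2.362×10⁴)² / 39.48 = 1.492×10¹⁷ m³.
a = 5.304×10⁵ m = 530.42 km.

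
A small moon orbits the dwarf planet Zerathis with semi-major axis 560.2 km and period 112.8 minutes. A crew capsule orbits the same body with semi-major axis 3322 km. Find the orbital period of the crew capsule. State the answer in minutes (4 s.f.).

T₂ ≈ 1629 minutes

Kepler's third law: T² ∝ a³, so T₂ = T₁ (a₂/a₁)^(3/2).
a₂/a₁ = 5.930, (a₂/a₁)^(3/2) = 14.44.
T₂ = 112.8 × 14.44 = 1629 minutes.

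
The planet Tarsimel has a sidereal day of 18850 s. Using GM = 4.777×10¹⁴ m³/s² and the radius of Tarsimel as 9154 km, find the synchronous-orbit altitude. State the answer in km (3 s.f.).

A synchronous orbit has period T, so by Kepler's third law a = (μT²/4π²)^(1/3).
μT²/4π² = 4.777×10¹⁴ × (1.885×10⁴)² / 39.48 = 4.300×10²¹ m³.
a = 1.626×10⁷ m = 16261 km.
Altitude h = a − R = 16261 − 9154 = 7106.7 km.

h_sync ≈ 7110 km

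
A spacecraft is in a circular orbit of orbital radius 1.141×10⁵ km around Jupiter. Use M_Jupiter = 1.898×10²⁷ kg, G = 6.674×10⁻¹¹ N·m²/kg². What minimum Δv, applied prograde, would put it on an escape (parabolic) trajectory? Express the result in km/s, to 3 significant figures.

Δv ≈ 13.8 km/s

μ = GM = 6.674×10⁻¹¹ × 1.898×10²⁷ = 1.267×10¹⁷ m³/s².
r = 1.141×10⁵ km = 1.141×10⁸ m.
Circular speed v_c = √(μ/r) = 33320 m/s.
Escape speed v_esc = √(2μ/r) = √2 × v_c = 47120 m/s.
Δv = v_esc − v_c = 13800 m/s = 13.80 km/s.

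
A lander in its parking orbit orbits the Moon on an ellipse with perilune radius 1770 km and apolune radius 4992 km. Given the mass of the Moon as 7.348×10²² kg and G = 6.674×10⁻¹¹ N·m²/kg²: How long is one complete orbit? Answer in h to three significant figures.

T ≈ 4.90 h

μ = GM = 6.674×10⁻¹¹ × 7.348×10²² = 4.904×10¹² m³/s².
Semi-major axis a = (r_p + r_a)/2 = (1770.0 + 4992.0)/2 = 3381.0 km = 3.381×10⁶ m.
By Kepler's third law T = 2π√(a³/μ) = 2π × 2.807×10³ = 1.764×10⁴ s.
= 4.900 h.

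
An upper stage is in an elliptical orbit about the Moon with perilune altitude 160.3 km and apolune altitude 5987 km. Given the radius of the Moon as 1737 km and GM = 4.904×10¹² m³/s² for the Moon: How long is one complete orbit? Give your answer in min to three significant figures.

T ≈ 499 min

r_p = 1737 + 160.3 = 1897.3 km = 1.8973×10⁶ m.
r_a = 1737 + 5987 = 7724.0 km = 7.7240×10⁶ m.
Semi-major axis a = (r_p + r_a)/2 = (1897.3 + 7724.0)/2 = 4810.6 km = 4.811×10⁶ m.
By Kepler's third law T = 2π√(a³/μ) = 2π × 4.765×10³ = 2.994×10⁴ s.
= 499.0 min.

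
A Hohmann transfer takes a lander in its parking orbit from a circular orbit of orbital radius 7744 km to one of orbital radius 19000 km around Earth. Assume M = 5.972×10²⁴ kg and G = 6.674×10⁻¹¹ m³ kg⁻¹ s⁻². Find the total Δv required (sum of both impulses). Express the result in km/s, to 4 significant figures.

Δv_total ≈ 2.472 km/s

μ = GM = 6.674×10⁻¹¹ × 5.972×10²⁴ = 3.986×10¹⁴ m³/s².
r₁ = 7744 km = 7.744×10⁶ m.
r₂ = 19000 km = 1.900×10⁷ m.
Transfer ellipse a_t = (r₁ + r₂)/2 = 1.337×10⁷ m.
At r₁: circular v_c1 = √(μ/r₁) = 7174 m/s; transfer-perigee v_p = √[μ(2/r₁ − 1/a_t)] = 8552 m/s.
Δv₁ = v_p − v_c1 = 1377 m/s.
At r₂: circular v_c2 = √(μ/r₂) = 4580 m/s; transfer-apogee v_a = √[μ(2/r₂ − 1/a_t)] = 3485 m/s.
Δv₂ = v_c2 − v_a = 1095 m/s.
Total Δv = Δv₁ + Δv₂ = 2472 m/s = 2.472 km/s.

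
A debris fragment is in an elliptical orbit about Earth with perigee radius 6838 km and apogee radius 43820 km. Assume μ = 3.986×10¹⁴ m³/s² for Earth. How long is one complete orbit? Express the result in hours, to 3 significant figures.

Semi-major axis a = (r_p + r_a)/2 = (6838.0 + 43820)/2 = 25329 km = 2.533×10⁷ m.
By Kepler's third law T = 2π√(a³/μ) = 2π × 6.385×10³ = 4.012×10⁴ s.
= 11.14 hours.

T ≈ 11.1 hours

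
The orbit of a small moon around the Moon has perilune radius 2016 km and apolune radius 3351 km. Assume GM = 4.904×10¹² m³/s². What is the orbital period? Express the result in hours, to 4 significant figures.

Semi-major axis a = (r_p + r_a)/2 = (2016.0 + 3351.0)/2 = 2683.5 km = 2.684×10⁶ m.
By Kepler's third law T = 2π√(a³/μ) = 2π × 1.985×10³ = 1.247×10⁴ s.
= 3.465 hours.

T ≈ 3.465 hours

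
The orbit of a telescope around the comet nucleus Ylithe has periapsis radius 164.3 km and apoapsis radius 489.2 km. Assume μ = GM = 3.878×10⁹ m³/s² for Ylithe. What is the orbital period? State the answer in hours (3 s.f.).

Semi-major axis a = (r_p + r_a)/2 = (164.30 + 489.20)/2 = 326.75 km = 3.268×10⁵ m.
By Kepler's third law T = 2π√(a³/μ) = 2π × 2.999×10³ = 1.885×10⁴ s.
= 5.235 hours.

T ≈ 5.23 hours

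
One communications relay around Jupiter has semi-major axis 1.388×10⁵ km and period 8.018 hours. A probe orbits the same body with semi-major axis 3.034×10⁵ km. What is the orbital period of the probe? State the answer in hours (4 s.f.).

T₂ ≈ 25.91 hours

Kepler's third law: T² ∝ a³, so T₂ = T₁ (a₂/a₁)^(3/2).
a₂/a₁ = 2.186, (a₂/a₁)^(3/2) = 3.232.
T₂ = 8.018 × 3.232 = 25.91 hours.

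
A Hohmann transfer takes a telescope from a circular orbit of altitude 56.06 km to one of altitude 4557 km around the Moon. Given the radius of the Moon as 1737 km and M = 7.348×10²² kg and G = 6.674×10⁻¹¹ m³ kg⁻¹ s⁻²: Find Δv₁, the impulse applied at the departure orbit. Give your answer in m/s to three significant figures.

Δv ≈ 410 m/s

μ = GM = 6.674×10⁻¹¹ × 7.348×10²² = 4.904×10¹² m³/s².
r₁ = 1737 + 56.06 = 1793.1 km = 1.7931×10⁶ m.
r₂ = 1737 + 4557 = 6294.0 km = 6.2940×10⁶ m.
Transfer ellipse a_t = (r₁ + r₂)/2 = 4.044×10⁶ m.
At r₁: circular v_c1 = √(μ/r₁) = 1654 m/s; transfer-perilune v_p = √[μ(2/r₁ − 1/a_t)] = 2063 m/s.
Δv₁ = v_p − v_c1 = 409.5 m/s.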